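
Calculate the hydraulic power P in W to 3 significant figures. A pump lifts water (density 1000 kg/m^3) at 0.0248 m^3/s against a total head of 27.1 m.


Approach: apply the hydraulic power relation, P = rho*g*Q*H.
P = 1000 * 9.81 * 0.0248 * 27.1 = 6590 W
Therefore the hydraulic power P = 6590 W.


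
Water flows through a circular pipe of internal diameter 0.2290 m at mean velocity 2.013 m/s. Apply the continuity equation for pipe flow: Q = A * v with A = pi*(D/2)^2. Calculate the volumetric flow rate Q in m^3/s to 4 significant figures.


A = pi*(0.2290/2)^2 = 0.0411871 m^2
Q = 0.0411871 * 2.013 = 0.08291 m^3/s
Therefore the volumetric flow rate Q = 0.08291 m^3/s.


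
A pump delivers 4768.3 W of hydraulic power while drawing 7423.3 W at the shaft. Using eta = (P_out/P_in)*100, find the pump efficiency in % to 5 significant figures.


eta = (4768.3 / 7423.3) * 100 = 64.234 %
Therefore the pump efficiency = 64.234 %.


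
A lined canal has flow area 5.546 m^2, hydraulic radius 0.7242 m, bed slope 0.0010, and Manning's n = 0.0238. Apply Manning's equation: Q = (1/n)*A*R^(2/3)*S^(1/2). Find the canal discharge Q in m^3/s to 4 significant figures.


Q = (1/0.0238) * 5.546 * 0.7242^(2/3) * 0.0010^(1/2) = 5.943 m^3/s
Therefore the canal discharge Q = 5.943 m^3/s.


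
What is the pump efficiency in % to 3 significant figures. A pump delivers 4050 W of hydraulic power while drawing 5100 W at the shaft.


Approach: apply the efficiency ratio, eta = (P_out/P_in)*100.
eta = (4050 / 5100) * 100 = 79.4 %
Therefore the pump efficiency = 79.4 %.


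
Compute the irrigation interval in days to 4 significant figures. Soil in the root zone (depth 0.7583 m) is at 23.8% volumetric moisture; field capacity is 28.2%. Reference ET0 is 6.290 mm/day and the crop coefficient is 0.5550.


Approach: apply soil-water budget scheduling, SMD = (FC-theta)/100*depth*1000; ETc = ET0*Kc; interval = SMD/ETc.
Step 1 — soil moisture deficit:
  SMD = (28.2 - 23.8)/100 * 0.7583 * 1000 = 33.3652 mm
Step 2 — daily crop ET (ETc = ET0*Kc):
  ETc = 6.290 * 0.5550 = 3.49095 mm/day
Step 3 — irrigation interval (SMD/ETc):
  interval = 33.3652 / 3.49095 = 9.558 days
Therefore the irrigation interval = 9.558 days.


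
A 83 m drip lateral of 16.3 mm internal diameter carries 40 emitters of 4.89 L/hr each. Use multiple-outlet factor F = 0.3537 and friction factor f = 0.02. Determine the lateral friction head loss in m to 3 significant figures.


Approach: apply Darcy-Weisbach with the multiple-outlet F-factor, Q = n*q/(3600*1000) m^3/s; v = Q/A; hf = F*f*(L/D)*(v^2/(2g)).
Q = 40*4.89/(3600*1000) = 5.4333e-05 m^3/s
A = pi*(16.3e-3/2)^2 = 2.0867e-04 m^2, so v = Q/A = 0.26038 m/s
hf = 0.3537*0.02*(83/0.0163)*(0.26038^2/(2*9.81)) = 0.124 m
Therefore the lateral friction head loss = 0.124 m.


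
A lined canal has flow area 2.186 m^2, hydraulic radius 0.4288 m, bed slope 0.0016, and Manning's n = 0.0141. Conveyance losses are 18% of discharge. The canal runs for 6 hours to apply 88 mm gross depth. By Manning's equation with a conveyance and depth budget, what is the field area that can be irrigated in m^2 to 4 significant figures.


Approach: apply Manning's equation with a conveyance and depth budget, Q = (1/n)*A*R^(2/3)*S^(1/2); Q_field = Q*(1-loss); Area = Q_field*t/(d/1000).
Step 1 — canal discharge (Manning's equation):
  Q = (1/0.0141) * 2.186 * 0.4288^(2/3) * 0.0016^(1/2) = 3.52637 m^3/s
Step 2 — delivered flow: Q_field = 3.52637*(1 - 18/100) = 2.89162 m^3/s
Step 3 — volume delivered: V = 2.89162 * 6*3600 = 62459.0 m^3
Step 4 — area served: A = V / (depth/1000) = 62459.0 / 0.088 = 709800 m^2
Therefore the field area that can be irrigated = 709800 m^2.


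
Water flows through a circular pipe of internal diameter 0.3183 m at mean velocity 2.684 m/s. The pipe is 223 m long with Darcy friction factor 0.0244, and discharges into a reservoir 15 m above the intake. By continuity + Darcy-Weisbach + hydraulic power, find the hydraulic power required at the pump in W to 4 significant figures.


Approach: apply continuity + Darcy-Weisbach + hydraulic power, Q = A*v; hf = f*(L/D)*(v^2/(2g)); H = static + hf; P = rho*g*Q*H.
Step 1 — flow rate (continuity, Q = A*v):
  A = pi*(0.3183/2)^2 = 0.0795725 m^2
  Q = 0.0795725 * 2.684 = 0.213573 m^3/s
Step 2 — friction head loss (Darcy-Weisbach):
  hf = 0.0244 * (223/0.3183) * (2.684^2 / (2*9.81))
  hf = 6.27659 m
Step 3 — total head: H = 15 + 6.27659 = 21.2766 m
Step 4 — hydraulic power (P = rho*g*Q*H):
  P = 1000 * 9.81 * 0.213573 * 21.2766 = 44580 W
Therefore the hydraulic power required at the pump = 44580 W.


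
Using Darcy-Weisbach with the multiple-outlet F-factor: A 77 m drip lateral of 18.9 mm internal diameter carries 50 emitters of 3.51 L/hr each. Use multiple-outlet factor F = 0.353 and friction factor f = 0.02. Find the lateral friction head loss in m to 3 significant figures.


Approach: apply Darcy-Weisbach with the multiple-outlet F-factor, Q = n*q/(3600*1000) m^3/s; v = Q/A; hf = F*f*(L/D)*(v^2/(2g)).
Q = 50*3.51/(3600*1000) = 4.8750e-05 m^3/s
A = pi*(18.9e-3/2)^2 = 2.8055e-04 m^2, so v = Q/A = 0.17376 m/s
hf = 0.353*0.02*(77/0.0189)*(0.17376^2/(2*9.81)) = 0.0443 m
Therefore the lateral friction head loss = 0.0443 m.


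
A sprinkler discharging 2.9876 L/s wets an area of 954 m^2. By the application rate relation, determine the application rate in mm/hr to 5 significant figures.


Approach: apply the application rate relation, rate = (Q/A)*3600.
rate = (2.9876 / 954) * 3600 = 11.274 mm/hr
Therefore the application rate = 11.274 mm/hr.


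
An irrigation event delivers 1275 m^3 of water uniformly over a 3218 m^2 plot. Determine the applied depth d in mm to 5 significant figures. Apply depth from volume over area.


Approach: apply depth from volume over area, d = (V/A)*1000.
d = (1275 / 3218) * 1000 = 396.21 mm
Therefore the applied depth d = 396.21 mm.


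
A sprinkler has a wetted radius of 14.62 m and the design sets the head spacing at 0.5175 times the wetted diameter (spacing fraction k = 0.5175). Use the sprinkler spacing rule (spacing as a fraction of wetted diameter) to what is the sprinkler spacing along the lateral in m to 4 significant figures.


Approach: apply the sprinkler spacing rule (spacing as a fraction of wetted diameter), S = k*(2*R).
S = 0.5175 * (2 * 14.62) = 15.13 m
Therefore the sprinkler spacing along the lateral = 15.13 m.


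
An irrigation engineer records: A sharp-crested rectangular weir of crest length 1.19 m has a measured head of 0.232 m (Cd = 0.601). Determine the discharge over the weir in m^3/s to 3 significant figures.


Approach: apply the rectangular weir equation, Q = (2/3)*Cd*L*sqrt(2g)*H^1.5.
Q = (2/3)*0.601*1.19*sqrt(2*9.81)*0.232^1.5 = 0.236 m^3/s
Therefore the discharge over the weir = 0.236 m^3/s.


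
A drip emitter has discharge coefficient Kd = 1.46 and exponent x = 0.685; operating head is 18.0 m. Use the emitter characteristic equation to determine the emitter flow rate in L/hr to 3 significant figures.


Approach: apply the emitter characteristic equation, q = Kd * h^x.
q = 1.46 * 18.0^0.685 = 10.6 L/hr
Therefore the emitter flow rate = 10.6 L/hr.


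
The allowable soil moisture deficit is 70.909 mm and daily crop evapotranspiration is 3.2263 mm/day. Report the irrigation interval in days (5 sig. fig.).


Approach: apply the irrigation interval relation, interval = SMD / ETc.
interval = 70.909 / 3.2263 = 21.978 days
Therefore the irrigation interval = 21.978 days.


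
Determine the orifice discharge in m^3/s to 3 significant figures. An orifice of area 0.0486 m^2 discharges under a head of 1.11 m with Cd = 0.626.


Approach: apply the orifice equation, Q = Cd*A*sqrt(2*g*h).
Q = 0.626 * 0.0486 * sqrt(2*9.81*1.11) = 0.142 m^3/s
Therefore the orifice discharge = 0.142 m^3/s.


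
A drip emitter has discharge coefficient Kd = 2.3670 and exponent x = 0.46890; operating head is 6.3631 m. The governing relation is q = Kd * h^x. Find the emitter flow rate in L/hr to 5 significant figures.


q = 2.3670 * 6.3631^0.46890 = 5.6369 L/hr
Therefore the emitter flow rate = 5.6369 L/hr.


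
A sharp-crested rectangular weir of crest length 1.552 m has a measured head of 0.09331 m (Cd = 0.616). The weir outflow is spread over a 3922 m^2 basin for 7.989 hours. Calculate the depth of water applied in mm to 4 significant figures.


Approach: apply the rectangular weir equation with a volume-to-depth conversion, Q = (2/3)*Cd*L*sqrt(2g)*H^1.5; d = Q*t/A * 1000.
Step 1 — weir discharge:
  Q = (2/3)*0.616*1.552*sqrt(2*9.81)*0.09331^1.5 = 0.0804680 m^3/s
Step 2 — volume: V = 0.0804680 * 7.989*3600 = 2314.29 m^3
Step 3 — depth: d = V/A * 1000 = 2314.29/3922 * 1000 = 590.1 mm
Therefore the depth of water applied = 590.1 mm.


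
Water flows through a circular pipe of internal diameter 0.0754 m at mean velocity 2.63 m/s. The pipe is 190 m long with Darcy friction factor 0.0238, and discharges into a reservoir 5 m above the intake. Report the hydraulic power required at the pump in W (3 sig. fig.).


Approach: apply continuity + Darcy-Weisbach + hydraulic power, Q = A*v; hf = f*(L/D)*(v^2/(2g)); H = static + hf; P = rho*g*Q*H.
Step 1 — flow rate (continuity, Q = A*v):
  A = pi*(0.0754/2)^2 = 0.0044651 m^2
  Q = 0.0044651 * 2.63 = 0.011743 m^3/s
Step 2 — friction head loss (Darcy-Weisbach):
  hf = 0.0238 * (190/0.0754) * (2.63^2 / (2*9.81))
  hf = 21.143 m
Step 3 — total head: H = 5 + 21.143 = 26.143 m
Step 4 — hydraulic power (P = rho*g*Q*H):
  P = 1000 * 9.81 * 0.011743 * 26.143 = 3010 W
Therefore the hydraulic power required at the pump = 3010 W.


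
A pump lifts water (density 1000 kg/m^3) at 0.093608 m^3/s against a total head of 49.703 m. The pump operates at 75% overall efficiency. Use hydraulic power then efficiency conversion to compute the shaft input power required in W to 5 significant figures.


Approach: apply hydraulic power then efficiency conversion, P = rho*g*Q*H; P_in = P/eta.
Step 1 — hydraulic power (P = rho*g*Q*H):
  P = 1000 * 9.81 * 0.093608 * 49.703 = 45641.99 W
Step 2 — input power: P_in = P/eta = 45641.99 / 0.75 = 60856 W
Therefore the shaft input power required = 60856 W.


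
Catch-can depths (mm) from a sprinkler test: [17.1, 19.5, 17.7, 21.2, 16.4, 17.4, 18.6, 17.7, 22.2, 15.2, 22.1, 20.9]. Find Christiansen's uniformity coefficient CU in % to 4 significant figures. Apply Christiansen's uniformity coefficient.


Approach: apply Christiansen's uniformity coefficient, CU = (1 - mean_abs_deviation/mean)*100.
mean = 18.8333 mm
mean |d_i - mean| = 1.95556 mm
CU = (1 - 1.95556/18.8333)*100 = 89.62 %
Therefore Christiansen's uniformity coefficient CU = 89.62 %.


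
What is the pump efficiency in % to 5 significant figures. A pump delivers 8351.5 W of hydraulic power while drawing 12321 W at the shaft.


Approach: apply the efficiency ratio, eta = (P_out/P_in)*100.
eta = (8351.5 / 12321) * 100 = 67.783 %
Therefore the pump efficiency = 67.783 %.


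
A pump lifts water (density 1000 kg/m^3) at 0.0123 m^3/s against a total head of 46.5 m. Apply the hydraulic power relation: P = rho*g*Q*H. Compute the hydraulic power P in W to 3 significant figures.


P = 1000 * 9.81 * 0.0123 * 46.5 = 5610 W
Therefore the hydraulic power P = 5610 W.


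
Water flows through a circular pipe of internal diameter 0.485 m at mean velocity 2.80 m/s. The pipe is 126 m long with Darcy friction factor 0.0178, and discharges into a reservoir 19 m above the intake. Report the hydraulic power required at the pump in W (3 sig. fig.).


Approach: apply continuity + Darcy-Weisbach + hydraulic power, Q = A*v; hf = f*(L/D)*(v^2/(2g)); H = static + hf; P = rho*g*Q*H.
Step 1 — flow rate (continuity, Q = A*v):
  A = pi*(0.485/2)^2 = 0.18475 m^2
  Q = 0.18475 * 2.80 = 0.51729 m^3/s
Step 2 — friction head loss (Darcy-Weisbach):
  hf = 0.0178 * (126/0.485) * (2.80^2 / (2*9.81))
  hf = 1.8478 m
Step 3 — total head: H = 19 + 1.8478 = 20.848 m
Step 4 — hydraulic power (P = rho*g*Q*H):
  P = 1000 * 9.81 * 0.51729 * 20.848 = 106000 W
Therefore the hydraulic power required at the pump = 106000 W.


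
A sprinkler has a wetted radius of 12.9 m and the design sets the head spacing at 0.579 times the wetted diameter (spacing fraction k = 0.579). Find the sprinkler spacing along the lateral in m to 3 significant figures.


Approach: apply the sprinkler spacing rule (spacing as a fraction of wetted diameter), S = k*(2*R).
S = 0.579 * (2 * 12.9) = 14.9 m
Therefore the sprinkler spacing along the lateral = 14.9 m.


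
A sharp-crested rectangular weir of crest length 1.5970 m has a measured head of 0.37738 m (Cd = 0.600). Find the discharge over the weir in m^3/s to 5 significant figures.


Approach: apply the rectangular weir equation, Q = (2/3)*Cd*L*sqrt(2g)*H^1.5.
Q = (2/3)*0.600*1.5970*sqrt(2*9.81)*0.37738^1.5 = 0.65597 m^3/s
Therefore the discharge over the weir = 0.65597 m^3/s.


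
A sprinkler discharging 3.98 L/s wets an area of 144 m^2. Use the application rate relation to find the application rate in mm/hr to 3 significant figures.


Approach: apply the application rate relation, rate = (Q/A)*3600.
rate = (3.98 / 144) * 3600 = 99.5 mm/hr
Therefore the application rate = 99.5 mm/hr.


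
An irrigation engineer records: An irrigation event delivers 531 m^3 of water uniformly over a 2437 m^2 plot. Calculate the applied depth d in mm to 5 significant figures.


Approach: apply depth from volume over area, d = (V/A)*1000.
d = (531 / 2437) * 1000 = 217.89 mm
Therefore the applied depth d = 217.89 mm.


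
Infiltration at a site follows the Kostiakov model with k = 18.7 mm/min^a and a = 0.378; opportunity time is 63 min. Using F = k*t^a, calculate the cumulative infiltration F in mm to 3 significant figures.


F = 18.7 * 63^0.378 = 89.5 mm
Therefore the cumulative infiltration F = 89.5 mm.


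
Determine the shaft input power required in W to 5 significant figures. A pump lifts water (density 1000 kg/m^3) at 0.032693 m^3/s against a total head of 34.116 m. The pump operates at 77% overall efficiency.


Approach: apply hydraulic power then efficiency conversion, P = rho*g*Q*H; P_in = P/eta.
Step 1 — hydraulic power (P = rho*g*Q*H):
  P = 1000 * 9.81 * 0.032693 * 34.116 = 10941.63 W
Step 2 — input power: P_in = P/eta = 10941.63 / 0.77 = 14210 W
Therefore the shaft input power required = 14210 W.


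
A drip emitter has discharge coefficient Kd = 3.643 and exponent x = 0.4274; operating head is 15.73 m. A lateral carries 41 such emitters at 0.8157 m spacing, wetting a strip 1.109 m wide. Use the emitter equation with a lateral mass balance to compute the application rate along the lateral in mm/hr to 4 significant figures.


Approach: apply the emitter equation with a lateral mass balance, q = Kd*h^x; Q = n*q; rate = Q/(n*spacing*width).
Step 1 — single emitter flow (q = Kd*h^x):
  q = 3.643 * 15.73^0.4274 = 11.8288 L/hr
Step 2 — total lateral flow: Q = 41 * 11.8288 = 484.981 L/hr
Step 3 — wetted area: A = 41 * 0.8157 * 1.109 = 37.0891 m^2
Step 4 — application rate: Q/A = 484.981/37.0891 = 13.08 mm/hr
Therefore the application rate along the lateral = 13.08 mm/hr.


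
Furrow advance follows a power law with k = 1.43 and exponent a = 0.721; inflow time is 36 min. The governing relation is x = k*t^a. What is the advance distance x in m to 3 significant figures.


x = 1.43 * 36^0.721 = 18.9 m
Therefore the advance distance x = 18.9 m.


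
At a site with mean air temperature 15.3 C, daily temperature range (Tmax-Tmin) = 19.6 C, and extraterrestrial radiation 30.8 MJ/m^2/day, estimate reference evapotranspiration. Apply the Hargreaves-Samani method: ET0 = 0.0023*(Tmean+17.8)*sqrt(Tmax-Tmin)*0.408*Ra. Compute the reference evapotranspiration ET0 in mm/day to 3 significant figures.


ET0 = 0.0023*(15.3+17.8)*sqrt(19.6)*0.408*30.8 = 4.24 mm/day
Therefore the reference evapotranspiration ET0 = 4.24 mm/day.


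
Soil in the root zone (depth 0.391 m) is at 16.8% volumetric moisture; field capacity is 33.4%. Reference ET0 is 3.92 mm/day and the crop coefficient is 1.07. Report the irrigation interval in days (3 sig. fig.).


Approach: apply soil-water budget scheduling, SMD = (FC-theta)/100*depth*1000; ETc = ET0*Kc; interval = SMD/ETc.
Step 1 — soil moisture deficit:
  SMD = (33.4 - 16.8)/100 * 0.391 * 1000 = 64.906 mm
Step 2 — daily crop ET (ETc = ET0*Kc):
  ETc = 3.92 * 1.07 = 4.1944 mm/day
Step 3 — irrigation interval (SMD/ETc):
  interval = 64.906 / 4.1944 = 15.5 days
Therefore the irrigation interval = 15.5 days.


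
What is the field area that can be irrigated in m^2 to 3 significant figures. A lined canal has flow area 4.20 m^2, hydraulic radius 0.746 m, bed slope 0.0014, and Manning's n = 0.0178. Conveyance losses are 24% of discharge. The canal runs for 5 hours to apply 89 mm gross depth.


Approach: apply Manning's equation with a conveyance and depth budget, Q = (1/n)*A*R^(2/3)*S^(1/2); Q_field = Q*(1-loss); Area = Q_field*t/(d/1000).
Step 1 — canal discharge (Manning's equation):
  Q = (1/0.0178) * 4.20 * 0.746^(2/3) * 0.0014^(1/2) = 7.2619 m^3/s
Step 2 — delivered flow: Q_field = 7.2619*(1 - 24/100) = 5.5191 m^3/s
Step 3 — volume delivered: V = 5.5191 * 5*3600 = 99343 m^3
Step 4 — area served: A = V / (depth/1000) = 99343 / 0.089 = 1120000 m^2
Therefore the field area that can be irrigated = 1120000 m^2.


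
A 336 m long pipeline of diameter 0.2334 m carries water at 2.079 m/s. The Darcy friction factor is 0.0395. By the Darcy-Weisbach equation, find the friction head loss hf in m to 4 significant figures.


Approach: apply the Darcy-Weisbach equation, hf = f*(L/D)*(v^2/(2g)).
hf = 0.0395 * (336/0.2334) * (2.079^2 / (2*9.81))
hf = 12.53 m
Therefore the friction head loss hf = 12.53 m.


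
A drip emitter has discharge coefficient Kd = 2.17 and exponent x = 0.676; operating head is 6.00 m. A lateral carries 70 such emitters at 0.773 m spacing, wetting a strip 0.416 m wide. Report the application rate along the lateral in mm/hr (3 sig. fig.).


Approach: apply the emitter equation with a lateral mass balance, q = Kd*h^x; Q = n*q; rate = Q/(n*spacing*width).
Step 1 — single emitter flow (q = Kd*h^x):
  q = 2.17 * 6.00^0.676 = 7.2860 L/hr
Step 2 — total lateral flow: Q = 70 * 7.2860 = 510.02 L/hr
Step 3 — wetted area: A = 70 * 0.773 * 0.416 = 22.510 m^2
Step 4 — application rate: Q/A = 510.02/22.510 = 22.7 mm/hr
Therefore the application rate along the lateral = 22.7 mm/hr.


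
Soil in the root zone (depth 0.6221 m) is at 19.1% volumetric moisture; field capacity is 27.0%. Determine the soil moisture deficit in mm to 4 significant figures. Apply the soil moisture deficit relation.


Approach: apply the soil moisture deficit relation, SMD = (FC - theta)/100 * depth * 1000.
SMD = (27.0 - 19.1)/100 * 0.6221 * 1000 = 49.15 mm
Therefore the soil moisture deficit = 49.15 mm.


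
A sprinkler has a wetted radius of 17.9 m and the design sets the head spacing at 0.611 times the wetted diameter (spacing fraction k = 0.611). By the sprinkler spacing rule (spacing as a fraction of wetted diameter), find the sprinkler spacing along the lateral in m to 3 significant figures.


Approach: apply the sprinkler spacing rule (spacing as a fraction of wetted diameter), S = k*(2*R).
S = 0.611 * (2 * 17.9) = 21.9 m
Therefore the sprinkler spacing along the lateral = 21.9 m.


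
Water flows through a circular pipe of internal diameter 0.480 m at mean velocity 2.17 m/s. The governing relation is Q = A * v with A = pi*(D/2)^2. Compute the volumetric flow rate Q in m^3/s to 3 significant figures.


A = pi*(0.480/2)^2 = 0.18096 m^2
Q = 0.18096 * 2.17 = 0.393 m^3/s
Therefore the volumetric flow rate Q = 0.393 m^3/s.


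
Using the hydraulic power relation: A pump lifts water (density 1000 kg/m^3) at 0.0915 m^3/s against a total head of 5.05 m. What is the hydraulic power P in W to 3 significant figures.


Approach: apply the hydraulic power relation, P = rho*g*Q*H.
P = 1000 * 9.81 * 0.0915 * 5.05 = 4530 W
Therefore the hydraulic power P = 4530 W.


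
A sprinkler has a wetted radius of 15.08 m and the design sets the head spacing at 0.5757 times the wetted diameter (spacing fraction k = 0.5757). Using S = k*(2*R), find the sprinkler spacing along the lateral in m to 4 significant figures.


S = 0.5757 * (2 * 15.08) = 17.36 m
Therefore the sprinkler spacing along the lateral = 17.36 m.


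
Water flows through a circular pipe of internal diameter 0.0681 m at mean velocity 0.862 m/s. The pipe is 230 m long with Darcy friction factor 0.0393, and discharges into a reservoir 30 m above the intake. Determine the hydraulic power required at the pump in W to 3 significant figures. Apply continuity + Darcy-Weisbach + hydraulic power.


Approach: apply continuity + Darcy-Weisbach + hydraulic power, Q = A*v; hf = f*(L/D)*(v^2/(2g)); H = static + hf; P = rho*g*Q*H.
Step 1 — flow rate (continuity, Q = A*v):
  A = pi*(0.0681/2)^2 = 0.0036424 m^2
  Q = 0.0036424 * 0.862 = 0.0031397 m^3/s
Step 2 — friction head loss (Darcy-Weisbach):
  hf = 0.0393 * (230/0.0681) * (0.862^2 / (2*9.81))
  hf = 5.0268 m
Step 3 — total head: H = 30 + 5.0268 = 35.027 m
Step 4 — hydraulic power (P = rho*g*Q*H):
  P = 1000 * 9.81 * 0.0031397 * 35.027 = 1080 W
Therefore the hydraulic power required at the pump = 1080 W.


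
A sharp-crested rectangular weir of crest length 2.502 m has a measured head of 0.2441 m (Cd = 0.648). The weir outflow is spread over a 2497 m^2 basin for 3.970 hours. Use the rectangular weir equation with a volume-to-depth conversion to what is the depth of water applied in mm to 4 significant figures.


Approach: apply the rectangular weir equation with a volume-to-depth conversion, Q = (2/3)*Cd*L*sqrt(2g)*H^1.5; d = Q*t/A * 1000.
Step 1 — weir discharge:
  Q = (2/3)*0.648*2.502*sqrt(2*9.81)*0.2441^1.5 = 0.577394 m^3/s
Step 2 — volume: V = 0.577394 * 3.970*3600 = 8252.11 m^3
Step 3 — depth: d = V/A * 1000 = 8252.11/2497 * 1000 = 3305 mm
Therefore the depth of water applied = 3305 mm.


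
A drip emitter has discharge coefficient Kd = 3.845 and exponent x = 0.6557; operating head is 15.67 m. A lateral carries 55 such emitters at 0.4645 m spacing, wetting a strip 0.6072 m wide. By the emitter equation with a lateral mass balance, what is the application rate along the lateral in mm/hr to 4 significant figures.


Approach: apply the emitter equation with a lateral mass balance, q = Kd*h^x; Q = n*q; rate = Q/(n*spacing*width).
Step 1 — single emitter flow (q = Kd*h^x):
  q = 3.845 * 15.67^0.6557 = 23.3616 L/hr
Step 2 — total lateral flow: Q = 55 * 23.3616 = 1284.89 L/hr
Step 3 — wetted area: A = 55 * 0.4645 * 0.6072 = 15.5124 m^2
Step 4 — application rate: Q/A = 1284.89/15.5124 = 82.83 mm/hr
Therefore the application rate along the lateral = 82.83 mm/hr.


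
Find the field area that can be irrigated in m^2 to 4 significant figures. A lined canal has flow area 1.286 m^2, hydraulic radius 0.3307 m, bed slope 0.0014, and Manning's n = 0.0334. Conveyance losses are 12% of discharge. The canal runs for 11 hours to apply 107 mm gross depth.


Approach: apply Manning's equation with a conveyance and depth budget, Q = (1/n)*A*R^(2/3)*S^(1/2); Q_field = Q*(1-loss); Area = Q_field*t/(d/1000).
Step 1 — canal discharge (Manning's equation):
  Q = (1/0.0334) * 1.286 * 0.3307^(2/3) * 0.0014^(1/2) = 0.688940 m^3/s
Step 2 — delivered flow: Q_field = 0.688940*(1 - 12/100) = 0.606267 m^3/s
Step 3 — volume delivered: V = 0.606267 * 11*3600 = 24008.2 m^3
Step 4 — area served: A = V / (depth/1000) = 24008.2 / 0.107 = 224400 m^2
Therefore the field area that can be irrigated = 224400 m^2.


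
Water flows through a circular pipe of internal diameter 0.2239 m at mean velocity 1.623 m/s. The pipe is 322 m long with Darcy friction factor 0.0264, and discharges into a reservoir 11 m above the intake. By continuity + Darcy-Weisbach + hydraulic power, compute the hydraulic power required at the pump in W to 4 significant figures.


Approach: apply continuity + Darcy-Weisbach + hydraulic power, Q = A*v; hf = f*(L/D)*(v^2/(2g)); H = static + hf; P = rho*g*Q*H.
Step 1 — flow rate (continuity, Q = A*v):
  A = pi*(0.2239/2)^2 = 0.0393730 m^2
  Q = 0.0393730 * 1.623 = 0.0639023 m^3/s
Step 2 — friction head loss (Darcy-Weisbach):
  hf = 0.0264 * (322/0.2239) * (1.623^2 / (2*9.81))
  hf = 5.09734 m
Step 3 — total head: H = 11 + 5.09734 = 16.0973 m
Step 4 — hydraulic power (P = rho*g*Q*H):
  P = 1000 * 9.81 * 0.0639023 * 16.0973 = 10090 W
Therefore the hydraulic power required at the pump = 10090 W.


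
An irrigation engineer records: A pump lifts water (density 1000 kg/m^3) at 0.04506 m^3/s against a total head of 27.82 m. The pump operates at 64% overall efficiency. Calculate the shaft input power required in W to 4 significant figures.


Approach: apply hydraulic power then efficiency conversion, P = rho*g*Q*H; P_in = P/eta.
Step 1 — hydraulic power (P = rho*g*Q*H):
  P = 1000 * 9.81 * 0.04506 * 27.82 = 12297.5 W
Step 2 — input power: P_in = P/eta = 12297.5 / 0.64 = 19210 W
Therefore the shaft input power required = 19210 W.


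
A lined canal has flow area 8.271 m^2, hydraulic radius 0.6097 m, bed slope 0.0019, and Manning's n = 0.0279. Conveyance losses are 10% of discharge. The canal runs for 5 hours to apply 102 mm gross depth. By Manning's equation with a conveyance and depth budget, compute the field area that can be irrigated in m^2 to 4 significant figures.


Approach: apply Manning's equation with a conveyance and depth budget, Q = (1/n)*A*R^(2/3)*S^(1/2); Q_field = Q*(1-loss); Area = Q_field*t/(d/1000).
Step 1 — canal discharge (Manning's equation):
  Q = (1/0.0279) * 8.271 * 0.6097^(2/3) * 0.0019^(1/2) = 9.29126 m^3/s
Step 2 — delivered flow: Q_field = 9.29126*(1 - 10/100) = 8.36214 m^3/s
Step 3 — volume delivered: V = 8.36214 * 5*3600 = 150518 m^3
Step 4 — area served: A = V / (depth/1000) = 150518 / 0.102 = 1476000 m^2
Therefore the field area that can be irrigated = 1476000 m^2.


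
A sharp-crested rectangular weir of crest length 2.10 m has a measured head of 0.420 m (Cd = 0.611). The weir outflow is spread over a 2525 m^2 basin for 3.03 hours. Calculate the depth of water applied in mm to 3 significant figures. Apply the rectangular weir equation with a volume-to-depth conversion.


Approach: apply the rectangular weir equation with a volume-to-depth conversion, Q = (2/3)*Cd*L*sqrt(2g)*H^1.5; d = Q*t/A * 1000.
Step 1 — weir discharge:
  Q = (2/3)*0.611*2.10*sqrt(2*9.81)*0.420^1.5 = 1.0313 m^3/s
Step 2 — volume: V = 1.0313 * 3.03*3600 = 11250 m^3
Step 3 — depth: d = V/A * 1000 = 11250/2525 * 1000 = 4460 mm
Therefore the depth of water applied = 4460 mm.


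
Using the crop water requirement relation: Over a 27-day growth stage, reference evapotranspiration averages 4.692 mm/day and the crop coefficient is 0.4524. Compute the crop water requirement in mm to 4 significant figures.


Approach: apply the crop water requirement relation, CWR = ET0 * Kc * days.
CWR = 4.692 * 0.4524 * 27 = 57.31 mm
Therefore the crop water requirement = 57.31 mm.


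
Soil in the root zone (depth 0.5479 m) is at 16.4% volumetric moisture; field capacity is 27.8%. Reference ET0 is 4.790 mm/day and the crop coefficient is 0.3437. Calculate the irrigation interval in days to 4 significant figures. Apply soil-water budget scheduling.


Approach: apply soil-water budget scheduling, SMD = (FC-theta)/100*depth*1000; ETc = ET0*Kc; interval = SMD/ETc.
Step 1 — soil moisture deficit:
  SMD = (27.8 - 16.4)/100 * 0.5479 * 1000 = 62.4606 mm
Step 2 — daily crop ET (ETc = ET0*Kc):
  ETc = 4.790 * 0.3437 = 1.64632 mm/day
Step 3 — irrigation interval (SMD/ETc):
  interval = 62.4606 / 1.64632 = 37.94 days
Therefore the irrigation interval = 37.94 days.


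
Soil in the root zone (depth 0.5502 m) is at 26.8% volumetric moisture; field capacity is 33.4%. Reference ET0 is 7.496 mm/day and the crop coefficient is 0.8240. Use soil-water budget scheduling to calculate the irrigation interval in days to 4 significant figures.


Approach: apply soil-water budget scheduling, SMD = (FC-theta)/100*depth*1000; ETc = ET0*Kc; interval = SMD/ETc.
Step 1 — soil moisture deficit:
  SMD = (33.4 - 26.8)/100 * 0.5502 * 1000 = 36.3132 mm
Step 2 — daily crop ET (ETc = ET0*Kc):
  ETc = 7.496 * 0.8240 = 6.17670 mm/day
Step 3 — irrigation interval (SMD/ETc):
  interval = 36.3132 / 6.17670 = 5.879 days
Therefore the irrigation interval = 5.879 days.


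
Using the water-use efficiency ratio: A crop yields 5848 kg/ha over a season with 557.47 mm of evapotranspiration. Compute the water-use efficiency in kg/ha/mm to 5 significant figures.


Approach: apply the water-use efficiency ratio, WUE = yield/ET.
WUE = 5848 / 557.47 = 10.490 kg/ha/mm
Therefore the water-use efficiency = 10.490 kg/ha/mm.


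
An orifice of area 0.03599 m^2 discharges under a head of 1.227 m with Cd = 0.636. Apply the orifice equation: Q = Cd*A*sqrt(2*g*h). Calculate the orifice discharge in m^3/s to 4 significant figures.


Q = 0.636 * 0.03599 * sqrt(2*9.81*1.227) = 0.1123 m^3/s
Therefore the orifice discharge = 0.1123 m^3/s.


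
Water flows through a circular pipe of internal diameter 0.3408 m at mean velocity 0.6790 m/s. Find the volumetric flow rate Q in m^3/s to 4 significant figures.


Approach: apply the continuity equation for pipe flow, Q = A * v with A = pi*(D/2)^2.
A = pi*(0.3408/2)^2 = 0.0912198 m^2
Q = 0.0912198 * 0.6790 = 0.06194 m^3/s
Therefore the volumetric flow rate Q = 0.06194 m^3/s.


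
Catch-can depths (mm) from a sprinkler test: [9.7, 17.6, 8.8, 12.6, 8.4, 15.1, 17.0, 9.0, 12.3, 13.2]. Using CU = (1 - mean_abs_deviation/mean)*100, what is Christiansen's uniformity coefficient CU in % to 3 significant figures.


mean = 12.370 mm
mean |d_i - mean| = 2.7300 mm
CU = (1 - 2.7300/12.370)*100 = 77.9 %
Therefore Christiansen's uniformity coefficient CU = 77.9 %.


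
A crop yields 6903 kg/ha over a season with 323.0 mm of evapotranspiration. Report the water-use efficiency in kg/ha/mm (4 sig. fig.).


Approach: apply the water-use efficiency ratio, WUE = yield/ET.
WUE = 6903 / 323.0 = 21.37 kg/ha/mm
Therefore the water-use efficiency = 21.37 kg/ha/mm.


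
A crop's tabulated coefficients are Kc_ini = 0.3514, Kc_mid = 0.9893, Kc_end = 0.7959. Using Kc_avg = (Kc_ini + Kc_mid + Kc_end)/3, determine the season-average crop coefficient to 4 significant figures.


Kc_avg = (0.3514 + 0.9893 + 0.7959)/3 = 0.7122
Therefore the season-average crop coefficient = 0.7122.


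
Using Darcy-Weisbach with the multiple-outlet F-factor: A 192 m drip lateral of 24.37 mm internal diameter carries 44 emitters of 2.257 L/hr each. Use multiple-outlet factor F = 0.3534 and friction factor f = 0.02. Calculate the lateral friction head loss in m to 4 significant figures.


Approach: apply Darcy-Weisbach with the multiple-outlet F-factor, Q = n*q/(3600*1000) m^3/s; v = Q/A; hf = F*f*(L/D)*(v^2/(2g)).
Q = 44*2.257/(3600*1000) = 2.75856e-05 m^3/s
A = pi*(24.37e-3/2)^2 = 4.66446e-04 m^2, so v = Q/A = 0.0591399 m/s
hf = 0.3534*0.02*(192/0.02437)*(0.0591399^2/(2*9.81)) = 0.009927 m
Therefore the lateral friction head loss = 0.009927 m.


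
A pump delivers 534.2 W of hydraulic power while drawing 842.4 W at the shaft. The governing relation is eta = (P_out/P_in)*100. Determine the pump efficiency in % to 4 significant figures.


eta = (534.2 / 842.4) * 100 = 63.41 %
Therefore the pump efficiency = 63.41 %.


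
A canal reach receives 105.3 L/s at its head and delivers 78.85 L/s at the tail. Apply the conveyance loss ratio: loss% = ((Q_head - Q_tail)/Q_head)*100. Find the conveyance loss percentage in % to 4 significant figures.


loss = ((105.3 - 78.85)/105.3)*100 = 25.12 %
Therefore the conveyance loss percentage = 25.12 %.


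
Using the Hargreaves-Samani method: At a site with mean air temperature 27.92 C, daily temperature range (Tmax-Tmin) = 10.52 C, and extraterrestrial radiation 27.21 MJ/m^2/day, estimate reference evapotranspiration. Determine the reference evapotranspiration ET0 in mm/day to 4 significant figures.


Approach: apply the Hargreaves-Samani method, ET0 = 0.0023*(Tmean+17.8)*sqrt(Tmax-Tmin)*0.408*Ra.
ET0 = 0.0023*(27.92+17.8)*sqrt(10.52)*0.408*27.21 = 3.786 mm/day
Therefore the reference evapotranspiration ET0 = 3.786 mm/day.


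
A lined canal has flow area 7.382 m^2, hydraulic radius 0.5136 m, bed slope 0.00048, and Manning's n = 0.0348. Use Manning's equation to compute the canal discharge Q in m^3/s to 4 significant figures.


Approach: apply Manning's equation, Q = (1/n)*A*R^(2/3)*S^(1/2).
Q = (1/0.0348) * 7.382 * 0.5136^(2/3) * 0.00048^(1/2) = 2.981 m^3/s
Therefore the canal discharge Q = 2.981 m^3/s.


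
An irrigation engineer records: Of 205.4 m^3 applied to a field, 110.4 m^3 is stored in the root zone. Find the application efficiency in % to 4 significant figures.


Approach: apply the application efficiency ratio, Ea = (stored/applied)*100.
Ea = (110.4/205.4)*100 = 53.75 %
Therefore the application efficiency = 53.75 %.


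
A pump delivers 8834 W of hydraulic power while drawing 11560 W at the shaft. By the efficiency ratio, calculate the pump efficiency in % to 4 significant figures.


Approach: apply the efficiency ratio, eta = (P_out/P_in)*100.
eta = (8834 / 11560) * 100 = 76.42 %
Therefore the pump efficiency = 76.42 %.


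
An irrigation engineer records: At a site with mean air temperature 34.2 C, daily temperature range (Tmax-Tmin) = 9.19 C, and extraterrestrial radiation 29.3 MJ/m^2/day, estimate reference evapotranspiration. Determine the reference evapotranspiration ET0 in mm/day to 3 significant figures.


Approach: apply the Hargreaves-Samani method, ET0 = 0.0023*(Tmean+17.8)*sqrt(Tmax-Tmin)*0.408*Ra.
ET0 = 0.0023*(34.2+17.8)*sqrt(9.19)*0.408*29.3 = 4.33 mm/day
Therefore the reference evapotranspiration ET0 = 4.33 mm/day.


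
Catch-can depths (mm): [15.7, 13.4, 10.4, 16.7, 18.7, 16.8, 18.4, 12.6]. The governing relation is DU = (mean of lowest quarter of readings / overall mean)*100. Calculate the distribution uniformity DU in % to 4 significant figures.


sorted lowest 2 of 8: [10.4, 12.6] -> mean = 11.5000 mm
overall mean = 15.3375 mm
DU = (11.5000/15.3375)*100 = 74.98 %
Therefore the distribution uniformity DU = 74.98 %.


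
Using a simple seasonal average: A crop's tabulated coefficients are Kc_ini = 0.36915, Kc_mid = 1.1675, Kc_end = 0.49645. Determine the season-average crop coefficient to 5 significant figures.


Approach: apply a simple seasonal average, Kc_avg = (Kc_ini + Kc_mid + Kc_end)/3.
Kc_avg = (0.36915 + 1.1675 + 0.49645)/3 = 0.67770
Therefore the season-average crop coefficient = 0.67770.


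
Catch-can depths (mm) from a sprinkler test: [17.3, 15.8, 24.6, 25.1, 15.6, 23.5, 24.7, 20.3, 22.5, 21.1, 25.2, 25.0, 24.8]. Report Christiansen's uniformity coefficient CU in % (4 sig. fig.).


Approach: apply Christiansen's uniformity coefficient, CU = (1 - mean_abs_deviation/mean)*100.
mean = 21.9615 mm
mean |d_i - mean| = 3.03195 mm
CU = (1 - 3.03195/21.9615)*100 = 86.19 %
Therefore Christiansen's uniformity coefficient CU = 86.19 %.


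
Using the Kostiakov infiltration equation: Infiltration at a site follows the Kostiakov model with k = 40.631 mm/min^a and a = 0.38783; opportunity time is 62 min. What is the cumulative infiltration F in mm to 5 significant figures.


Approach: apply the Kostiakov infiltration equation, F = k*t^a.
F = 40.631 * 62^0.38783 = 201.37 mm
Therefore the cumulative infiltration F = 201.37 mm.


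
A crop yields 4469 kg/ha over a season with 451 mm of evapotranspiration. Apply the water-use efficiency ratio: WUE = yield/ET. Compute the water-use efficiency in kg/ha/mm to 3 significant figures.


WUE = 4469 / 451 = 9.91 kg/ha/mm
Therefore the water-use efficiency = 9.91 kg/ha/mm.


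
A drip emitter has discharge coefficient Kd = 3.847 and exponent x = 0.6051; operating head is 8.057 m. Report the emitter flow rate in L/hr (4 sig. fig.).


Approach: apply the emitter characteristic equation, q = Kd * h^x.
q = 3.847 * 8.057^0.6051 = 13.60 L/hr
Therefore the emitter flow rate = 13.60 L/hr.


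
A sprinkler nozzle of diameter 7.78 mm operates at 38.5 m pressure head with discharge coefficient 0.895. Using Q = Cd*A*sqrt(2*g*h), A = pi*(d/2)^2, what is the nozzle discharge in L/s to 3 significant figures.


A = pi*(7.78e-3/2)^2 = 4.7539e-05 m^2
Q = 0.895 * 4.7539e-05 * sqrt(2*9.81*38.5) * 1000 = 1.17 L/s
Therefore the nozzle discharge = 1.17 L/s.


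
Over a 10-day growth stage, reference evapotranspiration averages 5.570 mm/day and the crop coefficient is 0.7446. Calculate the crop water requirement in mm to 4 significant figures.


Approach: apply the crop water requirement relation, CWR = ET0 * Kc * days.
CWR = 5.570 * 0.7446 * 10 = 41.47 mm
Therefore the crop water requirement = 41.47 mm.


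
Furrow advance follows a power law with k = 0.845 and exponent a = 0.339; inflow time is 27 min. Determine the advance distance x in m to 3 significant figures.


Approach: apply the power-law advance function, x = k*t^a.
x = 0.845 * 27^0.339 = 2.58 m
Therefore the advance distance x = 2.58 m.


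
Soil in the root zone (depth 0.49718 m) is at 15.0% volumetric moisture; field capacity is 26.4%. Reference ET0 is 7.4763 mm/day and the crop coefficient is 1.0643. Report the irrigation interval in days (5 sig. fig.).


Approach: apply soil-water budget scheduling, SMD = (FC-theta)/100*depth*1000; ETc = ET0*Kc; interval = SMD/ETc.
Step 1 — soil moisture deficit:
  SMD = (26.4 - 15.0)/100 * 0.49718 * 1000 = 56.67852 mm
Step 2 — daily crop ET (ETc = ET0*Kc):
  ETc = 7.4763 * 1.0643 = 7.957026 mm/day
Step 3 — irrigation interval (SMD/ETc):
  interval = 56.67852 / 7.957026 = 7.1231 days
Therefore the irrigation interval = 7.1231 days.


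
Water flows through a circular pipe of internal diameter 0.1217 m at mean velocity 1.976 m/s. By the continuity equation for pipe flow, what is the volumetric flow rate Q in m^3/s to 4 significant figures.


Approach: apply the continuity equation for pipe flow, Q = A * v with A = pi*(D/2)^2.
A = pi*(0.1217/2)^2 = 0.0116324 m^2
Q = 0.0116324 * 1.976 = 0.02299 m^3/s
Therefore the volumetric flow rate Q = 0.02299 m^3/s.


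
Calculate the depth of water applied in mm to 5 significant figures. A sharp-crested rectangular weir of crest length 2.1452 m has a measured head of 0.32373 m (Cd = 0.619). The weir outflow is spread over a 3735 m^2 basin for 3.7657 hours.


Approach: apply the rectangular weir equation with a volume-to-depth conversion, Q = (2/3)*Cd*L*sqrt(2g)*H^1.5; d = Q*t/A * 1000.
Step 1 — weir discharge:
  Q = (2/3)*0.619*2.1452*sqrt(2*9.81)*0.32373^1.5 = 0.7222559 m^3/s
Step 2 — volume: V = 0.7222559 * 3.7657*3600 = 9791.277 m^3
Step 3 — depth: d = V/A * 1000 = 9791.277/3735 * 1000 = 2621.5 mm
Therefore the depth of water applied = 2621.5 mm.


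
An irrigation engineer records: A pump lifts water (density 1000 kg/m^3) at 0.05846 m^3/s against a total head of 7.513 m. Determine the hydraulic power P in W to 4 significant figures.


Approach: apply the hydraulic power relation, P = rho*g*Q*H.
P = 1000 * 9.81 * 0.05846 * 7.513 = 4309 W
Therefore the hydraulic power P = 4309 W.


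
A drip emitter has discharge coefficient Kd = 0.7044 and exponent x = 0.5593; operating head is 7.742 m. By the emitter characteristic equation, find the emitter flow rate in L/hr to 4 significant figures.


Approach: apply the emitter characteristic equation, q = Kd * h^x.
q = 0.7044 * 7.742^0.5593 = 2.213 L/hr
Therefore the emitter flow rate = 2.213 L/hr.


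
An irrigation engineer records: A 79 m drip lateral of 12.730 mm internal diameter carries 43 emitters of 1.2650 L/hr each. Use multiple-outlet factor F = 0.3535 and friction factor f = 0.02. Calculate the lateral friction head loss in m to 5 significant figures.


Approach: apply Darcy-Weisbach with the multiple-outlet F-factor, Q = n*q/(3600*1000) m^3/s; v = Q/A; hf = F*f*(L/D)*(v^2/(2g)).
Q = 43*1.2650/(3600*1000) = 1.510972e-05 m^3/s
A = pi*(12.730e-3/2)^2 = 1.272761e-04 m^2, so v = Q/A = 0.1187161 m/s
hf = 0.3535*0.02*(79/0.012730)*(0.1187161^2/(2*9.81)) = 0.031517 m
Therefore the lateral friction head loss = 0.031517 m.
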